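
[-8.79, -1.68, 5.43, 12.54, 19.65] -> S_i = -8.79 + 7.11*i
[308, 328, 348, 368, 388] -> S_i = 308 + 20*i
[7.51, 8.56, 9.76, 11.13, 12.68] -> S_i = 7.51*1.14^i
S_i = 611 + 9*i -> [611, 620, 629, 638, 647]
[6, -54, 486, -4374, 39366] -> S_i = 6*-9^i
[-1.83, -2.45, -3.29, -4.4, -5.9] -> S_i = -1.83*1.34^i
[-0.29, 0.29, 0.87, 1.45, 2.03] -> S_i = -0.29 + 0.58*i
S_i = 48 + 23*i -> [48, 71, 94, 117, 140]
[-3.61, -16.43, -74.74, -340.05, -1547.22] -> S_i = -3.61*4.55^i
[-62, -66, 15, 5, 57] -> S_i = Random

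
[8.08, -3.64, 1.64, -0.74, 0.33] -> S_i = 8.08*(-0.45)^i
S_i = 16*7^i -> [16, 112, 784, 5488, 38416]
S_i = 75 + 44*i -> [75, 119, 163, 207, 251]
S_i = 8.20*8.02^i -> [8.2, 65.76, 527.43, 4229.97, 33924.33]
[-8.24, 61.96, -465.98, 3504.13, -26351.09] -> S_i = -8.24*(-7.52)^i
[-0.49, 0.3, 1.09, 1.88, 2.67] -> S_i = -0.49 + 0.79*i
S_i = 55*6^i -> [55, 330, 1980, 11880, 71280]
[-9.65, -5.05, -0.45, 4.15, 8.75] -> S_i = -9.65 + 4.60*i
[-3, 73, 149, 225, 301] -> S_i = -3 + 76*i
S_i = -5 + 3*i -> [-5, -2, 1, 4, 7]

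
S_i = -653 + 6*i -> [-653, -647, -641, -635, -629]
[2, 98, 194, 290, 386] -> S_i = 2 + 96*i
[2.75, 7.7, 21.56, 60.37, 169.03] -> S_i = 2.75*2.80^i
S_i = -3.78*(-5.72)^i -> [-3.78, 21.62, -123.68, 707.42, -4046.47]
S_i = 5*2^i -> [5, 10, 20, 40, 80]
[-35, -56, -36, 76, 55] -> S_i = Random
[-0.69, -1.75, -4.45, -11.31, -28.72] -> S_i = -0.69*2.54^i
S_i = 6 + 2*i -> [6, 8, 10, 12, 14]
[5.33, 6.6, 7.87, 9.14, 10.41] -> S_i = 5.33 + 1.27*i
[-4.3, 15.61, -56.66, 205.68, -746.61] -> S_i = -4.30*(-3.63)^i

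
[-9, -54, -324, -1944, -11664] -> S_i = -9*6^i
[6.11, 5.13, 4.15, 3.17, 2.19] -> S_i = 6.11 + -0.98*i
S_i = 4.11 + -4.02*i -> [4.11, 0.09, -3.93, -7.95, -11.97]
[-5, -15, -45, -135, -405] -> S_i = -5*3^i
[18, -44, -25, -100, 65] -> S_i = Random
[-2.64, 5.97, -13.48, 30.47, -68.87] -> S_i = -2.64*(-2.26)^i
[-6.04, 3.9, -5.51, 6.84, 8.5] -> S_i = Random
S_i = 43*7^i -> [43, 301, 2107, 14749, 103243]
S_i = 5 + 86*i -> [5, 91, 177, 263, 349]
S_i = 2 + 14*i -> [2, 16, 30, 44, 58]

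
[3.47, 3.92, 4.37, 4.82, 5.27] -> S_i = 3.47 + 0.45*i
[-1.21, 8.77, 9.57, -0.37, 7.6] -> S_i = Random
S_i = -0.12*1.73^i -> [-0.12, -0.21, -0.36, -0.62, -1.07]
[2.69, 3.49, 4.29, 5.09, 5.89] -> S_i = 2.69 + 0.80*i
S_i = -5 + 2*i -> [-5, -3, -1, 1, 3]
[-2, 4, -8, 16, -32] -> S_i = -2*-2^i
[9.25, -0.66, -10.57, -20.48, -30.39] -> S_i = 9.25 + -9.91*i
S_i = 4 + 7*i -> [4, 11, 18, 25, 32]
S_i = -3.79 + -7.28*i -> [-3.79, -11.07, -18.35, -25.63, -32.91]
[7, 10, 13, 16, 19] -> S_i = 7 + 3*i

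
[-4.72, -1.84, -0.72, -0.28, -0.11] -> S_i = -4.72*0.39^i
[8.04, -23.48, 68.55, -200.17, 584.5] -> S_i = 8.04*(-2.92)^i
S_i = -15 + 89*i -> [-15, 74, 163, 252, 341]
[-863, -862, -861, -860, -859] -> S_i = -863 + 1*i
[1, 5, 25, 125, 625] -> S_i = 1*5^i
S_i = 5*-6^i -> [5, -30, 180, -1080, 6480]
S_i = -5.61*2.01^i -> [-5.61, -11.28, -22.66, -45.56, -91.57]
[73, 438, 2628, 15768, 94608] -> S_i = 73*6^i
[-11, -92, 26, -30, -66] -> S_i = Random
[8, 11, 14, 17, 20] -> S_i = 8 + 3*i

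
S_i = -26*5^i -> [-26, -130, -650, -3250, -16250]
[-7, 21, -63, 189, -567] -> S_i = -7*-3^i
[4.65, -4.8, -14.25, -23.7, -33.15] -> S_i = 4.65 + -9.45*i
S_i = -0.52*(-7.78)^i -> [-0.52, 4.05, -31.47, 244.87, -1905.12]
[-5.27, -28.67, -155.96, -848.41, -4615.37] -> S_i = -5.27*5.44^i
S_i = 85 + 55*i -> [85, 140, 195, 250, 305]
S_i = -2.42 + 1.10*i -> [-2.42, -1.32, -0.22, 0.88, 1.98]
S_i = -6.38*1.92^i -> [-6.38, -12.25, -23.52, -45.16, -86.7]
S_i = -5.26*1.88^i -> [-5.26, -9.89, -18.59, -34.95, -65.71]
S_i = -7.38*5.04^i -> [-7.38, -37.2, -187.46, -944.82, -4761.88]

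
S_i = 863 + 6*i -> [863, 869, 875, 881, 887]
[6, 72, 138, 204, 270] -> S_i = 6 + 66*i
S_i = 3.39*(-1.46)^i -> [3.39, -4.95, 7.23, -10.55, 15.4]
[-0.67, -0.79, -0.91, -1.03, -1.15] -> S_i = -0.67 + -0.12*i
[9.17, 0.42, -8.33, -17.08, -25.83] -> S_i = 9.17 + -8.75*i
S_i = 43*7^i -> [43, 301, 2107, 14749, 103243]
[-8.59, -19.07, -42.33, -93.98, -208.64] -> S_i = -8.59*2.22^i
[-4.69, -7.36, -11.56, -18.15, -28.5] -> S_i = -4.69*1.57^i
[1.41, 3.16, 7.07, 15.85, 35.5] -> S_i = 1.41*2.24^i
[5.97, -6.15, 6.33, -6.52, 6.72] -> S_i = 5.97*(-1.03)^i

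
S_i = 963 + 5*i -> [963, 968, 973, 978, 983]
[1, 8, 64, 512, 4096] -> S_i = 1*8^i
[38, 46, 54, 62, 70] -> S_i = 38 + 8*i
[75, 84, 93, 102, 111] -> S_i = 75 + 9*i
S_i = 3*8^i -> [3, 24, 192, 1536, 12288]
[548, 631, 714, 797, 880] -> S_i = 548 + 83*i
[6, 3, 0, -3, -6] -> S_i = 6 + -3*i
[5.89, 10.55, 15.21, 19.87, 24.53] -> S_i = 5.89 + 4.66*i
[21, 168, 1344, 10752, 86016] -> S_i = 21*8^i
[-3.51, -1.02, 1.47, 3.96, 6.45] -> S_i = -3.51 + 2.49*i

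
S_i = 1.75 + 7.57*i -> [1.75, 9.32, 16.89, 24.46, 32.03]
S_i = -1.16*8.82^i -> [-1.16, -10.23, -90.24, -795.91, -7019.92]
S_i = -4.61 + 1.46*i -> [-4.61, -3.15, -1.69, -0.23, 1.23]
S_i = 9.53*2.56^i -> [9.53, 24.4, 62.46, 159.89, 409.31]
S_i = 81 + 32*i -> [81, 113, 145, 177, 209]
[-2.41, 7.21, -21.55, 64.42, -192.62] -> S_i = -2.41*(-2.99)^i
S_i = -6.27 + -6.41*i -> [-6.27, -12.68, -19.09, -25.5, -31.91]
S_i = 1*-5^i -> [1, -5, 25, -125, 625]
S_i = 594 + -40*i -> [594, 554, 514, 474, 434]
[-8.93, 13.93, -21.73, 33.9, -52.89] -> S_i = -8.93*(-1.56)^i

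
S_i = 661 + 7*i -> [661, 668, 675, 682, 689]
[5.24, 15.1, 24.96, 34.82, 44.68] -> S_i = 5.24 + 9.86*i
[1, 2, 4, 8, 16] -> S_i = 1*2^i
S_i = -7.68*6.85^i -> [-7.68, -52.61, -360.36, -2468.5, -16909.22]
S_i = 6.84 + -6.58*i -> [6.84, 0.26, -6.32, -12.9, -19.48]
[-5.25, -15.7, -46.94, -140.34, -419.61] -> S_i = -5.25*2.99^i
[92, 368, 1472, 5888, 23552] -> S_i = 92*4^i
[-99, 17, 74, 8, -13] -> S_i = Random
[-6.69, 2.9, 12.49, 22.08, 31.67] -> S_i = -6.69 + 9.59*i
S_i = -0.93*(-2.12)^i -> [-0.93, 1.97, -4.18, 8.86, -18.79]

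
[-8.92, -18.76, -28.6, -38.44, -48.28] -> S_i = -8.92 + -9.84*i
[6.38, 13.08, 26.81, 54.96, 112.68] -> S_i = 6.38*2.05^i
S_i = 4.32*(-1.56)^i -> [4.32, -6.74, 10.51, -16.4, 25.58]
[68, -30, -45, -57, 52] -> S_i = Random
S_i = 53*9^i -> [53, 477, 4293, 38637, 347733]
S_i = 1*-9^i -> [1, -9, 81, -729, 6561]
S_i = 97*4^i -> [97, 388, 1552, 6208, 24832]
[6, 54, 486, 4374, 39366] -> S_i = 6*9^i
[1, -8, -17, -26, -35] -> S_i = 1 + -9*i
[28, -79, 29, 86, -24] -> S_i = Random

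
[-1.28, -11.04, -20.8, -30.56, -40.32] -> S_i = -1.28 + -9.76*i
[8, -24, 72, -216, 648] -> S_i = 8*-3^i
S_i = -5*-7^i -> [-5, 35, -245, 1715, -12005]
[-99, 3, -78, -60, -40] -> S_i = Random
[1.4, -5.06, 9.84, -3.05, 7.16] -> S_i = Random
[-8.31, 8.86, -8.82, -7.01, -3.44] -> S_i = Random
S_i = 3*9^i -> [3, 27, 243, 2187, 19683]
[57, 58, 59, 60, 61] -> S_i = 57 + 1*i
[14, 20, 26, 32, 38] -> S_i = 14 + 6*i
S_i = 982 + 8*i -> [982, 990, 998, 1006, 1014]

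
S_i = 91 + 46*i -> [91, 137, 183, 229, 275]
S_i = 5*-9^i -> [5, -45, 405, -3645, 32805]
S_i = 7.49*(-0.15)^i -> [7.49, -1.12, 0.17, -0.03, 0.0]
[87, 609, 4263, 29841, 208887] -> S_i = 87*7^i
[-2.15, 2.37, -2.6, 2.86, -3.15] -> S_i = -2.15*(-1.10)^i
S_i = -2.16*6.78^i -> [-2.16, -14.64, -99.29, -673.2, -4564.28]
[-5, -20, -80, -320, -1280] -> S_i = -5*4^i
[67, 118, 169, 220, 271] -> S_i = 67 + 51*i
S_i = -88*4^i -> [-88, -352, -1408, -5632, -22528]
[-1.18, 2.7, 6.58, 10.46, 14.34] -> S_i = -1.18 + 3.88*i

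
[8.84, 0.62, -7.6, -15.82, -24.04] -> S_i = 8.84 + -8.22*i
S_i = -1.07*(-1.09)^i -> [-1.07, 1.17, -1.27, 1.39, -1.51]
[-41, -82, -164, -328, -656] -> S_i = -41*2^i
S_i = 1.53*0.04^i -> [1.53, 0.06, 0.0, 0.0, 0.0]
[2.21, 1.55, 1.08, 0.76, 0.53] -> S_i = 2.21*0.70^i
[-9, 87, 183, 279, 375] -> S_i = -9 + 96*i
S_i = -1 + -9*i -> [-1, -10, -19, -28, -37]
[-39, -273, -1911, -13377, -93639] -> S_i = -39*7^i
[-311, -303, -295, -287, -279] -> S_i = -311 + 8*i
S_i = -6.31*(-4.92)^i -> [-6.31, 31.05, -152.74, 751.49, -3697.34]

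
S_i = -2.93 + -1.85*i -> [-2.93, -4.78, -6.63, -8.48, -10.33]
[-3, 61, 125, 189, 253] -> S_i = -3 + 64*i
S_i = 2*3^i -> [2, 6, 18, 54, 162]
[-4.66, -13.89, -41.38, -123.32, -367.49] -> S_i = -4.66*2.98^i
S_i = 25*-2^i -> [25, -50, 100, -200, 400]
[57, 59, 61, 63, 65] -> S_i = 57 + 2*i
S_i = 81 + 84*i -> [81, 165, 249, 333, 417]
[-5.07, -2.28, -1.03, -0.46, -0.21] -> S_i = -5.07*0.45^i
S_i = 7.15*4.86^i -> [7.15, 34.75, 168.88, 820.76, 3988.88]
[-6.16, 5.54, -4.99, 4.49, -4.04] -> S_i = -6.16*(-0.90)^i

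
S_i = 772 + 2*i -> [772, 774, 776, 778, 780]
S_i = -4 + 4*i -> [-4, 0, 4, 8, 12]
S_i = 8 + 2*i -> [8, 10, 12, 14, 16]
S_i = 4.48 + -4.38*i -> [4.48, 0.1, -4.28, -8.66, -13.04]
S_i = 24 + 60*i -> [24, 84, 144, 204, 264]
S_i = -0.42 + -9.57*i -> [-0.42, -9.99, -19.56, -29.13, -38.7]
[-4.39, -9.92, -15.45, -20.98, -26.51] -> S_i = -4.39 + -5.53*i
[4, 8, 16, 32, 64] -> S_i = 4*2^i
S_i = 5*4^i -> [5, 20, 80, 320, 1280]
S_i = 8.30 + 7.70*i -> [8.3, 16.0, 23.7, 31.4, 39.1]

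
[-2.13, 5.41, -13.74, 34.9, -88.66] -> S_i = -2.13*(-2.54)^i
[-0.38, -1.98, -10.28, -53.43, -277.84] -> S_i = -0.38*5.20^i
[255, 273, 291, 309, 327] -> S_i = 255 + 18*i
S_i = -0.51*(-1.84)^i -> [-0.51, 0.94, -1.73, 3.18, -5.85]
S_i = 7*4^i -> [7, 28, 112, 448, 1792]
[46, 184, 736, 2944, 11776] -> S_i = 46*4^i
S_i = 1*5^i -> [1, 5, 25, 125, 625]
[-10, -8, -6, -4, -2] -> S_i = -10 + 2*i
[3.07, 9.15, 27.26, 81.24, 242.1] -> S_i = 3.07*2.98^i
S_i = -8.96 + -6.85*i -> [-8.96, -15.81, -22.66, -29.51, -36.36]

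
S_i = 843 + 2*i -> [843, 845, 847, 849, 851]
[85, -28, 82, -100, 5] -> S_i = Random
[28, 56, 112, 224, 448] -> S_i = 28*2^i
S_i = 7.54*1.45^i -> [7.54, 10.93, 15.85, 22.99, 33.33]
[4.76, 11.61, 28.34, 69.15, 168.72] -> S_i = 4.76*2.44^i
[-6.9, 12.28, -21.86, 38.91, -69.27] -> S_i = -6.90*(-1.78)^i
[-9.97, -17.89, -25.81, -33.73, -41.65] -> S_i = -9.97 + -7.92*i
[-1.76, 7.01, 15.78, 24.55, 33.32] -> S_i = -1.76 + 8.77*i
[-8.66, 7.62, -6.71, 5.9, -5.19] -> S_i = -8.66*(-0.88)^i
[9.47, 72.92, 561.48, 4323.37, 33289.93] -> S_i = 9.47*7.70^i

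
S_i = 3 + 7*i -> [3, 10, 17, 24, 31]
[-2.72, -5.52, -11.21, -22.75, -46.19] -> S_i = -2.72*2.03^i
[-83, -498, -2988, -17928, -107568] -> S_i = -83*6^i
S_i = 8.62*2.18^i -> [8.62, 18.79, 40.97, 89.31, 194.69]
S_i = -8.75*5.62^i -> [-8.75, -49.18, -276.36, -1553.16, -8728.78]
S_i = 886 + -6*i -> [886, 880, 874, 868, 862]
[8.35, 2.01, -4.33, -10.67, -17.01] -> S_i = 8.35 + -6.34*i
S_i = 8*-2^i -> [8, -16, 32, -64, 128]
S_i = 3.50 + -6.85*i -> [3.5, -3.35, -10.2, -17.05, -23.9]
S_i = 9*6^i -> [9, 54, 324, 1944, 11664]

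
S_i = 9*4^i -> [9, 36, 144, 576, 2304]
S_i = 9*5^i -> [9, 45, 225, 1125, 5625]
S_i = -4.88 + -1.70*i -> [-4.88, -6.58, -8.28, -9.98, -11.68]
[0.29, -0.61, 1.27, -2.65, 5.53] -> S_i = 0.29*(-2.09)^i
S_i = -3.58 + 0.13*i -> [-3.58, -3.45, -3.32, -3.19, -3.06]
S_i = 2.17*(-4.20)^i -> [2.17, -9.11, 38.28, -160.77, 675.24]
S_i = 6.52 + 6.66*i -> [6.52, 13.18, 19.84, 26.5, 33.16]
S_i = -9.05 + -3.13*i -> [-9.05, -12.18, -15.31, -18.44, -21.57]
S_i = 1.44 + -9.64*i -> [1.44, -8.2, -17.84, -27.48, -37.12]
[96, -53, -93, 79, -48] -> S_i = Random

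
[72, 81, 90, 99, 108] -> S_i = 72 + 9*i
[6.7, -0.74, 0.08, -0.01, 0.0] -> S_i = 6.70*(-0.11)^i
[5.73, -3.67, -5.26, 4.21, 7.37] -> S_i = Random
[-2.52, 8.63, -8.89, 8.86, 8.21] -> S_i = Random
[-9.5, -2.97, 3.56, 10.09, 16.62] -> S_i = -9.50 + 6.53*i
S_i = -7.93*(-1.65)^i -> [-7.93, 13.08, -21.59, 35.62, -58.78]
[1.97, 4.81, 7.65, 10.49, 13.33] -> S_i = 1.97 + 2.84*i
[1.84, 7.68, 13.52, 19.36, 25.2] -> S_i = 1.84 + 5.84*i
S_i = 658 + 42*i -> [658, 700, 742, 784, 826]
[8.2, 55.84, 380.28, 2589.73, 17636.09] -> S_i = 8.20*6.81^i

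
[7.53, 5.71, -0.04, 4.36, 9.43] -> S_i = Random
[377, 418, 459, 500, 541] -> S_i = 377 + 41*i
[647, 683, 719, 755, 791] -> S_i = 647 + 36*i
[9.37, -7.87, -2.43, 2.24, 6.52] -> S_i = Random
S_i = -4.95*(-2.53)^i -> [-4.95, 12.52, -31.68, 80.16, -202.81]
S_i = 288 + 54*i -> [288, 342, 396, 450, 504]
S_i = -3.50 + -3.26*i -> [-3.5, -6.76, -10.02, -13.28, -16.54]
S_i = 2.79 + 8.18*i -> [2.79, 10.97, 19.15, 27.33, 35.51]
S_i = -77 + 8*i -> [-77, -69, -61, -53, -45]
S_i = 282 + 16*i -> [282, 298, 314, 330, 346]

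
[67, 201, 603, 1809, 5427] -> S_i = 67*3^i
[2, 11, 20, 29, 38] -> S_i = 2 + 9*i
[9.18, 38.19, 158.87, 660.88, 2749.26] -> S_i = 9.18*4.16^i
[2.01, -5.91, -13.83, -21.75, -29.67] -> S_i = 2.01 + -7.92*i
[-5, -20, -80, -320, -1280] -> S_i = -5*4^i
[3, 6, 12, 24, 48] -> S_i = 3*2^i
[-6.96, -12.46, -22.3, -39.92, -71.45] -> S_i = -6.96*1.79^i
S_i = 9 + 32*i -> [9, 41, 73, 105, 137]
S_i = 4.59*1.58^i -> [4.59, 7.25, 11.46, 18.1, 28.6]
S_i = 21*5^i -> [21, 105, 525, 2625, 13125]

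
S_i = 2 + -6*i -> [2, -4, -10, -16, -22]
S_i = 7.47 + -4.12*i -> [7.47, 3.35, -0.77, -4.89, -9.01]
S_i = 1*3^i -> [1, 3, 9, 27, 81]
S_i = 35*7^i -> [35, 245, 1715, 12005, 84035]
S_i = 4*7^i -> [4, 28, 196, 1372, 9604]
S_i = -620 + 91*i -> [-620, -529, -438, -347, -256]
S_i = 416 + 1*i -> [416, 417, 418, 419, 420]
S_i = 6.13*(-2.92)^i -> [6.13, -17.9, 52.27, -152.62, 445.65]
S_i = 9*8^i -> [9, 72, 576, 4608, 36864]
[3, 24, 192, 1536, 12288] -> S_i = 3*8^i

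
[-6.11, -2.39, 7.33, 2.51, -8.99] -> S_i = Random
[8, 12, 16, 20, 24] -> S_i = 8 + 4*i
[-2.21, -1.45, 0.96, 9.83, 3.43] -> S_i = Random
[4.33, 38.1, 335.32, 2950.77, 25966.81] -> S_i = 4.33*8.80^i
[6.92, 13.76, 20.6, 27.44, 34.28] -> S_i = 6.92 + 6.84*i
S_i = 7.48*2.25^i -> [7.48, 16.83, 37.87, 85.2, 191.7]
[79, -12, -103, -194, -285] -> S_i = 79 + -91*i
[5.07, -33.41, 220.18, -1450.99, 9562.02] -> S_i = 5.07*(-6.59)^i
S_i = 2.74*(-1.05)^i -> [2.74, -2.88, 3.02, -3.17, 3.33]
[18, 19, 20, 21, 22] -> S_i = 18 + 1*i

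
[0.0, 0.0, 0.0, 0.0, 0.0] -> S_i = 0.00*2.44^i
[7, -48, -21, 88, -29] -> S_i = Random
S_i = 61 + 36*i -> [61, 97, 133, 169, 205]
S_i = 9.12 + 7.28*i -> [9.12, 16.4, 23.68, 30.96, 38.24]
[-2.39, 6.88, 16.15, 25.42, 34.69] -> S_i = -2.39 + 9.27*i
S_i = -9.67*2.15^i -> [-9.67, -20.79, -44.7, -96.1, -206.62]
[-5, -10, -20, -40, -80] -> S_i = -5*2^i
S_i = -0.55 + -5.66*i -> [-0.55, -6.21, -11.87, -17.53, -23.19]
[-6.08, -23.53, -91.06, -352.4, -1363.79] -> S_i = -6.08*3.87^i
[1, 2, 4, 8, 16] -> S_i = 1*2^i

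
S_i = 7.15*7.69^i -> [7.15, 54.98, 422.82, 3251.51, 25004.11]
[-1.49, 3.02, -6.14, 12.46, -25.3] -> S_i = -1.49*(-2.03)^i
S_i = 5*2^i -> [5, 10, 20, 40, 80]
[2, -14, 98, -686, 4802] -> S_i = 2*-7^i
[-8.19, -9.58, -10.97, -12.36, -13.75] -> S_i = -8.19 + -1.39*i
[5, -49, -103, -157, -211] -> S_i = 5 + -54*i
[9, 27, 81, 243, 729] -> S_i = 9*3^i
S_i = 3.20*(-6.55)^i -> [3.2, -20.96, 137.29, -899.24, 5890.0]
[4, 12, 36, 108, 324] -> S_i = 4*3^i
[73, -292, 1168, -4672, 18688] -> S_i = 73*-4^i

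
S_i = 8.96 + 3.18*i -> [8.96, 12.14, 15.32, 18.5, 21.68]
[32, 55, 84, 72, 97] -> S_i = Random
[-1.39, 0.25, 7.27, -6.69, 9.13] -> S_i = Random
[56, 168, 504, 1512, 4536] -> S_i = 56*3^i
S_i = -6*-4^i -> [-6, 24, -96, 384, -1536]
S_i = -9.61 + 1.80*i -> [-9.61, -7.81, -6.01, -4.21, -2.41]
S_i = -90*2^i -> [-90, -180, -360, -720, -1440]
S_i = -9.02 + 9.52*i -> [-9.02, 0.5, 10.02, 19.54, 29.06]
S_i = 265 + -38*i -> [265, 227, 189, 151, 113]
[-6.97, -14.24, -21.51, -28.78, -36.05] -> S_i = -6.97 + -7.27*i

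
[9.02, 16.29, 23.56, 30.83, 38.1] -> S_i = 9.02 + 7.27*i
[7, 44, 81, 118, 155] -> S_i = 7 + 37*i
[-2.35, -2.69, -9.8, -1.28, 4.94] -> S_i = Random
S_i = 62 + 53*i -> [62, 115, 168, 221, 274]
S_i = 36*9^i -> [36, 324, 2916, 26244, 236196]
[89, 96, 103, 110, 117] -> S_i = 89 + 7*i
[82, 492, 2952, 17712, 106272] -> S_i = 82*6^i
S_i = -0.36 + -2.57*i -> [-0.36, -2.93, -5.5, -8.07, -10.64]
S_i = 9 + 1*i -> [9, 10, 11, 12, 13]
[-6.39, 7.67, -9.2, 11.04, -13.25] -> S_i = -6.39*(-1.20)^i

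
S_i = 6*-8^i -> [6, -48, 384, -3072, 24576]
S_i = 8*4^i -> [8, 32, 128, 512, 2048]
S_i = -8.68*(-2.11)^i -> [-8.68, 18.31, -38.64, 81.54, -172.05]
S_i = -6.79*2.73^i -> [-6.79, -18.54, -50.61, -138.15, -377.16]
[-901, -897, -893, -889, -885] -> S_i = -901 + 4*i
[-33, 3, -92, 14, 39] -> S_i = Random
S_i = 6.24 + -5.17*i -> [6.24, 1.07, -4.1, -9.27, -14.44]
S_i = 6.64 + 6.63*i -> [6.64, 13.27, 19.9, 26.53, 33.16]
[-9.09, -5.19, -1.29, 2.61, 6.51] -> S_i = -9.09 + 3.90*i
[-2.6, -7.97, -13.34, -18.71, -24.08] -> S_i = -2.60 + -5.37*i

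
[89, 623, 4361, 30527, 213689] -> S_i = 89*7^i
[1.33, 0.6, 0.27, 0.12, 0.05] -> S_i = 1.33*0.45^i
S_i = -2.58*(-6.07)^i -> [-2.58, 15.66, -95.06, 577.01, -3502.47]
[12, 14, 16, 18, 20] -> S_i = 12 + 2*i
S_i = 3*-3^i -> [3, -9, 27, -81, 243]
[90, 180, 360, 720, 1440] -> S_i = 90*2^i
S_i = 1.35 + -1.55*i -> [1.35, -0.2, -1.75, -3.3, -4.85]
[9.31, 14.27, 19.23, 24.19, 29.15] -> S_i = 9.31 + 4.96*i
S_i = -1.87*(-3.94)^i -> [-1.87, 7.37, -29.03, 114.37, -450.64]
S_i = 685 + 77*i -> [685, 762, 839, 916, 993]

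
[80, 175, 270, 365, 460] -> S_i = 80 + 95*i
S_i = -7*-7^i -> [-7, 49, -343, 2401, -16807]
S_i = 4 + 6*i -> [4, 10, 16, 22, 28]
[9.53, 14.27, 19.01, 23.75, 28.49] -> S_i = 9.53 + 4.74*i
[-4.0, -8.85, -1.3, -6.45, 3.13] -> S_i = Random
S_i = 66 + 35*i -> [66, 101, 136, 171, 206]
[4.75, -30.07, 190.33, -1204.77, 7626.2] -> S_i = 4.75*(-6.33)^i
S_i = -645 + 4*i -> [-645, -641, -637, -633, -629]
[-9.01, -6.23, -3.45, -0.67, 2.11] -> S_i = -9.01 + 2.78*i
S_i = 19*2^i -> [19, 38, 76, 152, 304]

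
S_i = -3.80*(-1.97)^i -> [-3.8, 7.49, -14.75, 29.05, -57.23]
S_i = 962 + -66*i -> [962, 896, 830, 764, 698]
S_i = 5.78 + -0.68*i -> [5.78, 5.1, 4.42, 3.74, 3.06]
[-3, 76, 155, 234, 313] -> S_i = -3 + 79*i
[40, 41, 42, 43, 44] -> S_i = 40 + 1*i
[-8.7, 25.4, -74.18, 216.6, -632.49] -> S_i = -8.70*(-2.92)^i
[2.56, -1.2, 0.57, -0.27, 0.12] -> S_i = 2.56*(-0.47)^i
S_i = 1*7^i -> [1, 7, 49, 343, 2401]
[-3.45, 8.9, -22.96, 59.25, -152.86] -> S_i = -3.45*(-2.58)^i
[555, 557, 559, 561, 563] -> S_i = 555 + 2*i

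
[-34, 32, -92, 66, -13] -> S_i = Random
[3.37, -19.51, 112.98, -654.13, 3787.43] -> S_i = 3.37*(-5.79)^i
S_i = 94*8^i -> [94, 752, 6016, 48128, 385024]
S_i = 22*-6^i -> [22, -132, 792, -4752, 28512]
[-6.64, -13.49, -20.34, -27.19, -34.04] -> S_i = -6.64 + -6.85*i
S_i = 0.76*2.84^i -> [0.76, 2.16, 6.13, 17.41, 49.44]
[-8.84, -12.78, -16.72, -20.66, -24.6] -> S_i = -8.84 + -3.94*i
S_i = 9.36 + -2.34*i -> [9.36, 7.02, 4.68, 2.34, 0.0]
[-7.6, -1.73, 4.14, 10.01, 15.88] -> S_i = -7.60 + 5.87*i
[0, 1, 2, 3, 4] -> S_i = 0 + 1*i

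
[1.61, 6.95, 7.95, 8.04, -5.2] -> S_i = Random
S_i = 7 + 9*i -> [7, 16, 25, 34, 43]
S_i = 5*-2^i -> [5, -10, 20, -40, 80]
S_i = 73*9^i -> [73, 657, 5913, 53217, 478953]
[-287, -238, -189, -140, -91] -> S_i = -287 + 49*i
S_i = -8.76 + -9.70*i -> [-8.76, -18.46, -28.16, -37.86, -47.56]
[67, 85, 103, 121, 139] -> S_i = 67 + 18*i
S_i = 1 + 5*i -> [1, 6, 11, 16, 21]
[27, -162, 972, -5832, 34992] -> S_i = 27*-6^i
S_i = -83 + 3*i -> [-83, -80, -77, -74, -71]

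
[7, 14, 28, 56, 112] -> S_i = 7*2^i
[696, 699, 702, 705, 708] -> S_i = 696 + 3*i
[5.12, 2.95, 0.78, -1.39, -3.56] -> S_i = 5.12 + -2.17*i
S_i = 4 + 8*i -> [4, 12, 20, 28, 36]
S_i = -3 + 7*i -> [-3, 4, 11, 18, 25]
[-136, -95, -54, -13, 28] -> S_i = -136 + 41*i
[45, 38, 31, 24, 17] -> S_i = 45 + -7*i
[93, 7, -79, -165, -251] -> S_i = 93 + -86*i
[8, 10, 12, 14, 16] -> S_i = 8 + 2*i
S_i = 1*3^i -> [1, 3, 9, 27, 81]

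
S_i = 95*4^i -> [95, 380, 1520, 6080, 24320]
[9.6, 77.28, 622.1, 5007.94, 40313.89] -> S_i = 9.60*8.05^i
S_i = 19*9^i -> [19, 171, 1539, 13851, 124659]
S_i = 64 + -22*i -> [64, 42, 20, -2, -24]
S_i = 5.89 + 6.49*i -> [5.89, 12.38, 18.87, 25.36, 31.85]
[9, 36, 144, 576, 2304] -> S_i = 9*4^i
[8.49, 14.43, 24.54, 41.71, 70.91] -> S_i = 8.49*1.70^i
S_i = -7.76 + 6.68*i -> [-7.76, -1.08, 5.6, 12.28, 18.96]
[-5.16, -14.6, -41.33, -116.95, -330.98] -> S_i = -5.16*2.83^i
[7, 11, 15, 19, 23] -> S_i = 7 + 4*i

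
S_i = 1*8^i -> [1, 8, 64, 512, 4096]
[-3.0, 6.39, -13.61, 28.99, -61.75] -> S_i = -3.00*(-2.13)^i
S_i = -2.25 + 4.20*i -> [-2.25, 1.95, 6.15, 10.35, 14.55]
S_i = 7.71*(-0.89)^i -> [7.71, -6.86, 6.11, -5.44, 4.84]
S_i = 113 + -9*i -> [113, 104, 95, 86, 77]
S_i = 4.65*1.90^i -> [4.65, 8.84, 16.79, 31.89, 60.6]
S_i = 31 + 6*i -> [31, 37, 43, 49, 55]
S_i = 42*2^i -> [42, 84, 168, 336, 672]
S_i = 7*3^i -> [7, 21, 63, 189, 567]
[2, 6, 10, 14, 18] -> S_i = 2 + 4*i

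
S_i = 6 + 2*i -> [6, 8, 10, 12, 14]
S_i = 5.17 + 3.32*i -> [5.17, 8.49, 11.81, 15.13, 18.45]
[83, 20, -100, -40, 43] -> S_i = Random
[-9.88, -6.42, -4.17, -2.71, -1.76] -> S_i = -9.88*0.65^i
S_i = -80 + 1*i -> [-80, -79, -78, -77, -76]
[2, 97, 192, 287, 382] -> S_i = 2 + 95*i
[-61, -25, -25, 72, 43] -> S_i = Random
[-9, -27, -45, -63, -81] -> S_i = -9 + -18*i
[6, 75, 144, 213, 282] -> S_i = 6 + 69*i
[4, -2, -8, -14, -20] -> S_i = 4 + -6*i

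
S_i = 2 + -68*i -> [2, -66, -134, -202, -270]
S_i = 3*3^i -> [3, 9, 27, 81, 243]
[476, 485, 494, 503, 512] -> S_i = 476 + 9*i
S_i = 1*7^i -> [1, 7, 49, 343, 2401]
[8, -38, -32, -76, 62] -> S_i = Random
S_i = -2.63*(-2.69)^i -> [-2.63, 7.07, -19.03, 51.19, -137.71]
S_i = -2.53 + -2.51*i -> [-2.53, -5.04, -7.55, -10.06, -12.57]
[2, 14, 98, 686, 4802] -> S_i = 2*7^i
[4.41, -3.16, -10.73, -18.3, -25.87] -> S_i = 4.41 + -7.57*i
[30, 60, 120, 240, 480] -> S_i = 30*2^i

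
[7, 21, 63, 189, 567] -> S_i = 7*3^i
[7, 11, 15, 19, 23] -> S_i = 7 + 4*i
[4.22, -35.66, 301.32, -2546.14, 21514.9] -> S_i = 4.22*(-8.45)^i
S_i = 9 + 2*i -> [9, 11, 13, 15, 17]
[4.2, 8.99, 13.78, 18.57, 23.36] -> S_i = 4.20 + 4.79*i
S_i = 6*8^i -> [6, 48, 384, 3072, 24576]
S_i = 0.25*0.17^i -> [0.25, 0.04, 0.01, 0.0, 0.0]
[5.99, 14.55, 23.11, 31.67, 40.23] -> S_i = 5.99 + 8.56*i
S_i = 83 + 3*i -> [83, 86, 89, 92, 95]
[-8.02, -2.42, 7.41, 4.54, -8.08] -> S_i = Random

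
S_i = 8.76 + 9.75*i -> [8.76, 18.51, 28.26, 38.01, 47.76]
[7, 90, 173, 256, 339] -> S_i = 7 + 83*i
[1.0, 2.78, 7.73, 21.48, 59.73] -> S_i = 1.00*2.78^i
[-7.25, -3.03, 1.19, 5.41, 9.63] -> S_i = -7.25 + 4.22*i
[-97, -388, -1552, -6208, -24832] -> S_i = -97*4^i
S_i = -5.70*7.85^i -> [-5.7, -44.74, -351.25, -2757.3, -21644.8]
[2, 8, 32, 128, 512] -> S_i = 2*4^i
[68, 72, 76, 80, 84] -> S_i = 68 + 4*i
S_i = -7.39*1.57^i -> [-7.39, -11.6, -18.22, -28.6, -44.9]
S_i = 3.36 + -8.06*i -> [3.36, -4.7, -12.76, -20.82, -28.88]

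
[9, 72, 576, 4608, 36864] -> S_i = 9*8^i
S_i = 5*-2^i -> [5, -10, 20, -40, 80]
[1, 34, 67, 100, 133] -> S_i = 1 + 33*i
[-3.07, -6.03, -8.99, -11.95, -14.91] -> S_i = -3.07 + -2.96*i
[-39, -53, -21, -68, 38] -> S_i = Random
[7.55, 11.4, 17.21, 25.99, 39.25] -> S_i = 7.55*1.51^i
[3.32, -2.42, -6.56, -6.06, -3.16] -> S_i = Random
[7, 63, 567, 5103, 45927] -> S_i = 7*9^i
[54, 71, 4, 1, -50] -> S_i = Random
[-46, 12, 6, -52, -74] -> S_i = Random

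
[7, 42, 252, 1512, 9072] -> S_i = 7*6^i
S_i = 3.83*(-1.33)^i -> [3.83, -5.09, 6.77, -9.01, 11.98]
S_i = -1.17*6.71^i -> [-1.17, -7.85, -52.68, -353.47, -2371.79]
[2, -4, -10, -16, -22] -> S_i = 2 + -6*i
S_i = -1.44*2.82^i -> [-1.44, -4.06, -11.45, -32.29, -91.07]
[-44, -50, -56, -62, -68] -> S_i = -44 + -6*i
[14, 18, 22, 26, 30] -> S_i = 14 + 4*i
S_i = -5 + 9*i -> [-5, 4, 13, 22, 31]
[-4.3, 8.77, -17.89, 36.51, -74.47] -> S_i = -4.30*(-2.04)^i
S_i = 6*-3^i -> [6, -18, 54, -162, 486]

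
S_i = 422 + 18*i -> [422, 440, 458, 476, 494]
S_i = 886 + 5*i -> [886, 891, 896, 901, 906]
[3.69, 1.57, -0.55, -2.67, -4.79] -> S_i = 3.69 + -2.12*i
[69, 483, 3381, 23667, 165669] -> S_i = 69*7^i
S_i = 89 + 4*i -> [89, 93, 97, 101, 105]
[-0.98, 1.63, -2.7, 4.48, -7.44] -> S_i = -0.98*(-1.66)^i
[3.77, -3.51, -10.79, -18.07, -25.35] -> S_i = 3.77 + -7.28*i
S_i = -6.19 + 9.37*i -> [-6.19, 3.18, 12.55, 21.92, 31.29]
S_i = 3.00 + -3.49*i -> [3.0, -0.49, -3.98, -7.47, -10.96]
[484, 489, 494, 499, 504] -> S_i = 484 + 5*i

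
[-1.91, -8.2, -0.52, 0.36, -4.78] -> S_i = Random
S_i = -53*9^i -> [-53, -477, -4293, -38637, -347733]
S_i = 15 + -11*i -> [15, 4, -7, -18, -29]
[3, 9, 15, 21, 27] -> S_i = 3 + 6*i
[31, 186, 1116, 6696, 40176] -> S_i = 31*6^i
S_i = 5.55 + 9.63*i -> [5.55, 15.18, 24.81, 34.44, 44.07]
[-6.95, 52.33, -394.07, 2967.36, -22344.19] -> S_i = -6.95*(-7.53)^i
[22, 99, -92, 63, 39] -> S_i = Random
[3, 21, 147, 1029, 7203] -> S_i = 3*7^i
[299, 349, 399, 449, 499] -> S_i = 299 + 50*i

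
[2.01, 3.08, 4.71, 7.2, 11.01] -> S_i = 2.01*1.53^i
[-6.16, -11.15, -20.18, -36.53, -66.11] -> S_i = -6.16*1.81^i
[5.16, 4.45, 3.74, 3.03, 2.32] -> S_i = 5.16 + -0.71*i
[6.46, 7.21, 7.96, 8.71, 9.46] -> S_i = 6.46 + 0.75*i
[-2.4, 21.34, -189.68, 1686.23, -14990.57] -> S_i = -2.40*(-8.89)^i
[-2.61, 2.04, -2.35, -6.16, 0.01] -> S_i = Random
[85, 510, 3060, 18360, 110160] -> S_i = 85*6^i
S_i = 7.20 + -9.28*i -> [7.2, -2.08, -11.36, -20.64, -29.92]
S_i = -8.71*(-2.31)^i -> [-8.71, 20.12, -46.48, 107.36, -248.01]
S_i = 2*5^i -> [2, 10, 50, 250, 1250]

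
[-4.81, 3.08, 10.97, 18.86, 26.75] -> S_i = -4.81 + 7.89*i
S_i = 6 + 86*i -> [6, 92, 178, 264, 350]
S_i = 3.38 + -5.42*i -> [3.38, -2.04, -7.46, -12.88, -18.3]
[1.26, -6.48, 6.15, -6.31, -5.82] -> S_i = Random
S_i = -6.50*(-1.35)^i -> [-6.5, 8.78, -11.85, 15.99, -21.59]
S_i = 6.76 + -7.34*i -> [6.76, -0.58, -7.92, -15.26, -22.6]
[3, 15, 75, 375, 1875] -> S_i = 3*5^i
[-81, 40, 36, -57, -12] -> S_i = Random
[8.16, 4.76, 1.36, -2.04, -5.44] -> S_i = 8.16 + -3.40*i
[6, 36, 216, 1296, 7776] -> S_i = 6*6^i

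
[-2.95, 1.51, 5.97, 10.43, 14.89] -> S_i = -2.95 + 4.46*i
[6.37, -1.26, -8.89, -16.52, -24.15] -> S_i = 6.37 + -7.63*i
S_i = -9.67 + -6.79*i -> [-9.67, -16.46, -23.25, -30.04, -36.83]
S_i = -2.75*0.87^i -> [-2.75, -2.39, -2.08, -1.81, -1.58]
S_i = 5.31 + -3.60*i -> [5.31, 1.71, -1.89, -5.49, -9.09]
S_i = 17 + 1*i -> [17, 18, 19, 20, 21]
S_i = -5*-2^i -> [-5, 10, -20, 40, -80]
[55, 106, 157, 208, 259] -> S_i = 55 + 51*i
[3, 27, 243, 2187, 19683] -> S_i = 3*9^i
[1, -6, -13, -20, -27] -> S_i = 1 + -7*i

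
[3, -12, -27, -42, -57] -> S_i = 3 + -15*i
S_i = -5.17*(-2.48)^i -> [-5.17, 12.82, -31.8, 78.86, -195.57]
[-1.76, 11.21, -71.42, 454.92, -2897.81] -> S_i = -1.76*(-6.37)^i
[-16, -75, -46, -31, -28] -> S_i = Random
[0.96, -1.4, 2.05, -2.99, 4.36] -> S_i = 0.96*(-1.46)^i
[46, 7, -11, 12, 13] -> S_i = Random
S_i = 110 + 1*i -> [110, 111, 112, 113, 114]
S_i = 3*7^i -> [3, 21, 147, 1029, 7203]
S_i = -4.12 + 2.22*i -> [-4.12, -1.9, 0.32, 2.54, 4.76]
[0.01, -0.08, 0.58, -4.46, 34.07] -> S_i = 0.01*(-7.64)^i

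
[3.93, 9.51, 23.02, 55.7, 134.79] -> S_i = 3.93*2.42^i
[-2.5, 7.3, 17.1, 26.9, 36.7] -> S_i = -2.50 + 9.80*i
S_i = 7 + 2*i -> [7, 9, 11, 13, 15]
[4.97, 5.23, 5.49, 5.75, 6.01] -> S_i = 4.97 + 0.26*i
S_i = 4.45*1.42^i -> [4.45, 6.32, 8.97, 12.74, 18.09]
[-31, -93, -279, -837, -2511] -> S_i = -31*3^i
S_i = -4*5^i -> [-4, -20, -100, -500, -2500]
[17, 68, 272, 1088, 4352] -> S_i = 17*4^i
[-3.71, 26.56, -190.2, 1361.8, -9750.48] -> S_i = -3.71*(-7.16)^i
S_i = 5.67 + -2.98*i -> [5.67, 2.69, -0.29, -3.27, -6.25]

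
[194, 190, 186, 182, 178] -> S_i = 194 + -4*i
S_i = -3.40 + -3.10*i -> [-3.4, -6.5, -9.6, -12.7, -15.8]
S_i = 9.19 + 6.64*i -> [9.19, 15.83, 22.47, 29.11, 35.75]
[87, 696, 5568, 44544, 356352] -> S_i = 87*8^i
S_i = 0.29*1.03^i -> [0.29, 0.3, 0.31, 0.32, 0.33]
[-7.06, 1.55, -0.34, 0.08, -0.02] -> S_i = -7.06*(-0.22)^i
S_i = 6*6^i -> [6, 36, 216, 1296, 7776]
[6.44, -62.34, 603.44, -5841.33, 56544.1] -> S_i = 6.44*(-9.68)^i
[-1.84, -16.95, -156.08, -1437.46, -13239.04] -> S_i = -1.84*9.21^i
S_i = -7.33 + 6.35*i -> [-7.33, -0.98, 5.37, 11.72, 18.07]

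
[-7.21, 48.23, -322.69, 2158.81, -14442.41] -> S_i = -7.21*(-6.69)^i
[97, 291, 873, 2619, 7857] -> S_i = 97*3^i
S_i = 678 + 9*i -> [678, 687, 696, 705, 714]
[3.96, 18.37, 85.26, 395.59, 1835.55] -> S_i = 3.96*4.64^i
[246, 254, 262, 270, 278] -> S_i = 246 + 8*i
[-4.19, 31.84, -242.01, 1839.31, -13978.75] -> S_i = -4.19*(-7.60)^i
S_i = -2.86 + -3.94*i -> [-2.86, -6.8, -10.74, -14.68, -18.62]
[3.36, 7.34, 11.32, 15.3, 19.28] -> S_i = 3.36 + 3.98*i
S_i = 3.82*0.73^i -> [3.82, 2.79, 2.04, 1.49, 1.08]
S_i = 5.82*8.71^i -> [5.82, 50.69, 441.53, 3845.72, 33496.2]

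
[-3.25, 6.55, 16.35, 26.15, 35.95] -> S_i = -3.25 + 9.80*i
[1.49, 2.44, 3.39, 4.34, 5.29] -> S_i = 1.49 + 0.95*i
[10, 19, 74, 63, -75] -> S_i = Random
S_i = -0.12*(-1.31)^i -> [-0.12, 0.16, -0.21, 0.27, -0.35]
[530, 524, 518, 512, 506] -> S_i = 530 + -6*i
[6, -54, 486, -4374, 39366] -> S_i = 6*-9^i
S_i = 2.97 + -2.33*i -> [2.97, 0.64, -1.69, -4.02, -6.35]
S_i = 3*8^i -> [3, 24, 192, 1536, 12288]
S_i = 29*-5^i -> [29, -145, 725, -3625, 18125]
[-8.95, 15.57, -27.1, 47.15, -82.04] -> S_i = -8.95*(-1.74)^i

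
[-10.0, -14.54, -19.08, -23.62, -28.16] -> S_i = -10.00 + -4.54*i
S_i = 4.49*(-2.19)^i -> [4.49, -9.83, 21.53, -47.16, 103.28]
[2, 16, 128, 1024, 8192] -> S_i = 2*8^i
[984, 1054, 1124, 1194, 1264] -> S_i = 984 + 70*i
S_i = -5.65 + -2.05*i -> [-5.65, -7.7, -9.75, -11.8, -13.85]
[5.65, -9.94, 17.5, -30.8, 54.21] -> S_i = 5.65*(-1.76)^i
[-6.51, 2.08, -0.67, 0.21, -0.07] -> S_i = -6.51*(-0.32)^i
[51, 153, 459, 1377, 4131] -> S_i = 51*3^i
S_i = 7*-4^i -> [7, -28, 112, -448, 1792]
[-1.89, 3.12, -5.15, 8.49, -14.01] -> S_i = -1.89*(-1.65)^i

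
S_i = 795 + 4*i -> [795, 799, 803, 807, 811]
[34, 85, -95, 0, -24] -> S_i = Random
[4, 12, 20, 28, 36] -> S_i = 4 + 8*i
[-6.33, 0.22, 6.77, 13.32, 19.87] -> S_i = -6.33 + 6.55*i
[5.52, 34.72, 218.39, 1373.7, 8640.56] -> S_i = 5.52*6.29^i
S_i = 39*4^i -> [39, 156, 624, 2496, 9984]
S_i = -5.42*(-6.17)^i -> [-5.42, 33.44, -206.33, 1273.08, -7854.89]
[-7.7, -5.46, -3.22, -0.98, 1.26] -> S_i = -7.70 + 2.24*i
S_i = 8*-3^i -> [8, -24, 72, -216, 648]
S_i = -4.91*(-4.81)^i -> [-4.91, 23.62, -113.6, 546.41, -2628.22]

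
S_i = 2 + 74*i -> [2, 76, 150, 224, 298]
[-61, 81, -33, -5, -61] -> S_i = Random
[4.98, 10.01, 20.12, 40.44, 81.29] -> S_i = 4.98*2.01^i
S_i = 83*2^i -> [83, 166, 332, 664, 1328]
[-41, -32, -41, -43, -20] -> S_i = Random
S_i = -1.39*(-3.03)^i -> [-1.39, 4.21, -12.76, 38.67, -117.16]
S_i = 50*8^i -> [50, 400, 3200, 25600, 204800]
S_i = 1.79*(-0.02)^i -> [1.79, -0.04, 0.0, -0.0, 0.0]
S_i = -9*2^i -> [-9, -18, -36, -72, -144]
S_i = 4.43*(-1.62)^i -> [4.43, -7.18, 11.63, -18.83, 30.51]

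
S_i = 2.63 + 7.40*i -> [2.63, 10.03, 17.43, 24.83, 32.23]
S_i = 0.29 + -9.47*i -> [0.29, -9.18, -18.65, -28.12, -37.59]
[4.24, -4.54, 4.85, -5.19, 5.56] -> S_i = 4.24*(-1.07)^i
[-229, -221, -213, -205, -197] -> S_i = -229 + 8*i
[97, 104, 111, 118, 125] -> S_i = 97 + 7*i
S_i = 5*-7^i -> [5, -35, 245, -1715, 12005]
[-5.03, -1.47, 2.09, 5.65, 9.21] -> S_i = -5.03 + 3.56*i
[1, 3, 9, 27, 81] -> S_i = 1*3^i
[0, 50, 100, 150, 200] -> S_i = 0 + 50*i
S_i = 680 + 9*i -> [680, 689, 698, 707, 716]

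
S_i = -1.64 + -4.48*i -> [-1.64, -6.12, -10.6, -15.08, -19.56]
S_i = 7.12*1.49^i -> [7.12, 10.61, 15.81, 23.55, 35.09]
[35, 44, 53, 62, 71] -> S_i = 35 + 9*i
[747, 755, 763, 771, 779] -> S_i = 747 + 8*i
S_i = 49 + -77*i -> [49, -28, -105, -182, -259]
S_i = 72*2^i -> [72, 144, 288, 576, 1152]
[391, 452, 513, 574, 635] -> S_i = 391 + 61*i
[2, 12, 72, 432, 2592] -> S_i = 2*6^i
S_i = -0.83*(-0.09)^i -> [-0.83, 0.07, -0.01, 0.0, -0.0]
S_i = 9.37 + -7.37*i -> [9.37, 2.0, -5.37, -12.74, -20.11]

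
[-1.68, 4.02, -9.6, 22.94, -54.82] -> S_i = -1.68*(-2.39)^i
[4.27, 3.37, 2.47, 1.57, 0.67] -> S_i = 4.27 + -0.90*i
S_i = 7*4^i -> [7, 28, 112, 448, 1792]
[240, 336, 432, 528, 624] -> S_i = 240 + 96*i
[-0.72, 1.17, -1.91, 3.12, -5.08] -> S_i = -0.72*(-1.63)^i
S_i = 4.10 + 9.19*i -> [4.1, 13.29, 22.48, 31.67, 40.86]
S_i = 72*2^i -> [72, 144, 288, 576, 1152]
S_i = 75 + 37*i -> [75, 112, 149, 186, 223]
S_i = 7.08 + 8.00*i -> [7.08, 15.08, 23.08, 31.08, 39.08]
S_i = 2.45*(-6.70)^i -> [2.45, -16.42, 109.98, -736.87, 4937.02]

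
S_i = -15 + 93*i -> [-15, 78, 171, 264, 357]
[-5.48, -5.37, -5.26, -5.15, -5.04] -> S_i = -5.48 + 0.11*i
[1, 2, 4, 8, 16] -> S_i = 1*2^i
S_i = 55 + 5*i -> [55, 60, 65, 70, 75]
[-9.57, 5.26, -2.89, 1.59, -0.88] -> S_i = -9.57*(-0.55)^i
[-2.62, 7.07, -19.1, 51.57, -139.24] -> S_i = -2.62*(-2.70)^i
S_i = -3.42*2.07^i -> [-3.42, -7.08, -14.65, -30.33, -62.79]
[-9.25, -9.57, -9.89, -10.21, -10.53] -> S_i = -9.25 + -0.32*i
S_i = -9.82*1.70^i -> [-9.82, -16.69, -28.38, -48.25, -82.02]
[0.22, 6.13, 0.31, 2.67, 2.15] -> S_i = Random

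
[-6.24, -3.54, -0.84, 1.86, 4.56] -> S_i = -6.24 + 2.70*i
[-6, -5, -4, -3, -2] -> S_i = -6 + 1*i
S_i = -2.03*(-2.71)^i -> [-2.03, 5.5, -14.91, 40.4, -109.49]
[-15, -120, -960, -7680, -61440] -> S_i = -15*8^i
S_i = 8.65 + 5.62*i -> [8.65, 14.27, 19.89, 25.51, 31.13]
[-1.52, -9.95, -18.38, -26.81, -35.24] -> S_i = -1.52 + -8.43*i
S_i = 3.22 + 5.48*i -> [3.22, 8.7, 14.18, 19.66, 25.14]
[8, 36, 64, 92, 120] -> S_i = 8 + 28*i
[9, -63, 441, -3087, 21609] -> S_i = 9*-7^i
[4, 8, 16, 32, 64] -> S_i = 4*2^i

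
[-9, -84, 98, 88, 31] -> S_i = Random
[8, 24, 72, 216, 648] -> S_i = 8*3^i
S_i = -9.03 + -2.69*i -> [-9.03, -11.72, -14.41, -17.1, -19.79]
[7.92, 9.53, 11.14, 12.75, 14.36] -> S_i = 7.92 + 1.61*i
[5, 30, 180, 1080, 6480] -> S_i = 5*6^i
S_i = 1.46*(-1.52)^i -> [1.46, -2.22, 3.37, -5.13, 7.79]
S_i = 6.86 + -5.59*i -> [6.86, 1.27, -4.32, -9.91, -15.5]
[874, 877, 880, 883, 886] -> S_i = 874 + 3*i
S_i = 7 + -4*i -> [7, 3, -1, -5, -9]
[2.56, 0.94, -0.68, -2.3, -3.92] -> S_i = 2.56 + -1.62*i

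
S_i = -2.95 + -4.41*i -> [-2.95, -7.36, -11.77, -16.18, -20.59]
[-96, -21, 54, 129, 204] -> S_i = -96 + 75*i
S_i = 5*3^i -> [5, 15, 45, 135, 405]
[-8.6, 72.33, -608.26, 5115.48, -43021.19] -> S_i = -8.60*(-8.41)^i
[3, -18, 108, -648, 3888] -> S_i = 3*-6^i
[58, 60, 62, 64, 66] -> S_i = 58 + 2*i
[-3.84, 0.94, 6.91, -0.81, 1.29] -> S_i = Random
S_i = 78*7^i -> [78, 546, 3822, 26754, 187278]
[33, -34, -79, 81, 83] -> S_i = Random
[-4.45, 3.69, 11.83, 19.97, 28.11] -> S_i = -4.45 + 8.14*i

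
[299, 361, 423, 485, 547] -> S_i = 299 + 62*i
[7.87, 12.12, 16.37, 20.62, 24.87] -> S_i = 7.87 + 4.25*i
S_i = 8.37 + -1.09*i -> [8.37, 7.28, 6.19, 5.1, 4.01]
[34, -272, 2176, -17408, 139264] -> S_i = 34*-8^i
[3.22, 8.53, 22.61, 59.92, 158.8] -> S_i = 3.22*2.65^i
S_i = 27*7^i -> [27, 189, 1323, 9261, 64827]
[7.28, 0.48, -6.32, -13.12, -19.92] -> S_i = 7.28 + -6.80*i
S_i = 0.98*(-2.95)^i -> [0.98, -2.89, 8.53, -25.16, 74.22]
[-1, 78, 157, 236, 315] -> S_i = -1 + 79*i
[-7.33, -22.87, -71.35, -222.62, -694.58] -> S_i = -7.33*3.12^i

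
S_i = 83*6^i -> [83, 498, 2988, 17928, 107568]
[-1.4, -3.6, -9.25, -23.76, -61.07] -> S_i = -1.40*2.57^i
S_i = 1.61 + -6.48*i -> [1.61, -4.87, -11.35, -17.83, -24.31]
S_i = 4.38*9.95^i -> [4.38, 43.58, 433.63, 4314.63, 42930.55]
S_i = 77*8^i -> [77, 616, 4928, 39424, 315392]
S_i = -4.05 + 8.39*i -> [-4.05, 4.34, 12.73, 21.12, 29.51]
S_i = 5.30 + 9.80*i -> [5.3, 15.1, 24.9, 34.7, 44.5]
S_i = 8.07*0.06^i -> [8.07, 0.48, 0.03, 0.0, 0.0]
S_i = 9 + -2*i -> [9, 7, 5, 3, 1]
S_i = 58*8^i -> [58, 464, 3712, 29696, 237568]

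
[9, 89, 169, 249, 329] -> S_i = 9 + 80*i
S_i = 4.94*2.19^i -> [4.94, 10.82, 23.69, 51.89, 113.63]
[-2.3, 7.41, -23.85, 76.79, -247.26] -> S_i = -2.30*(-3.22)^i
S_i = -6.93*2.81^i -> [-6.93, -19.47, -54.72, -153.76, -432.07]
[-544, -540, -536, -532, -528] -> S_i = -544 + 4*i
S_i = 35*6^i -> [35, 210, 1260, 7560, 45360]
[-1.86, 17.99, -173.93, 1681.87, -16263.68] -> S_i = -1.86*(-9.67)^i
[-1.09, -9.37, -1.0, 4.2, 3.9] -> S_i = Random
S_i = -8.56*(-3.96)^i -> [-8.56, 33.9, -134.23, 531.57, -2105.01]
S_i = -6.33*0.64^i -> [-6.33, -4.05, -2.59, -1.66, -1.06]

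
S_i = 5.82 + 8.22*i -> [5.82, 14.04, 22.26, 30.48, 38.7]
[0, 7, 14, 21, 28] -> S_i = 0 + 7*i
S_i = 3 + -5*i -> [3, -2, -7, -12, -17]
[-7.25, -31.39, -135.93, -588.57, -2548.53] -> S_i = -7.25*4.33^i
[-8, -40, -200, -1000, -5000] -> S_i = -8*5^i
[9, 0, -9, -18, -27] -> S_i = 9 + -9*i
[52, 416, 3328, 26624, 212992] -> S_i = 52*8^i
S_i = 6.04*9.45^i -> [6.04, 57.08, 539.39, 5097.21, 48168.62]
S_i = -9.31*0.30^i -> [-9.31, -2.79, -0.84, -0.25, -0.08]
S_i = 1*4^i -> [1, 4, 16, 64, 256]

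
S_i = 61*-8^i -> [61, -488, 3904, -31232, 249856]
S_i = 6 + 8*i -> [6, 14, 22, 30, 38]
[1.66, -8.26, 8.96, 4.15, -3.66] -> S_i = Random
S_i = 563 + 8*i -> [563, 571, 579, 587, 595]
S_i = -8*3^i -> [-8, -24, -72, -216, -648]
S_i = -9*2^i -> [-9, -18, -36, -72, -144]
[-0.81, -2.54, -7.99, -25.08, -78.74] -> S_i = -0.81*3.14^i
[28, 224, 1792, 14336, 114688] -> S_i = 28*8^i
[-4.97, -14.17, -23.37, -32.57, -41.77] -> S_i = -4.97 + -9.20*i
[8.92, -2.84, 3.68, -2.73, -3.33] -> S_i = Random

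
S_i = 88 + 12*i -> [88, 100, 112, 124, 136]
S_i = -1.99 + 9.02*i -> [-1.99, 7.03, 16.05, 25.07, 34.09]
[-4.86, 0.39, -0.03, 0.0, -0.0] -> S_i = -4.86*(-0.08)^i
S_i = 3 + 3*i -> [3, 6, 9, 12, 15]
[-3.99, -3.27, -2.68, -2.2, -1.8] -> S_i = -3.99*0.82^i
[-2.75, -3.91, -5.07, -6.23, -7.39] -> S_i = -2.75 + -1.16*i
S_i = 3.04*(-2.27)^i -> [3.04, -6.9, 15.66, -35.56, 80.72]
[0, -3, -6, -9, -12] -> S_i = 0 + -3*i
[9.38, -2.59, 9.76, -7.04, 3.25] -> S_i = Random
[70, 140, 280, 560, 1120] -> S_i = 70*2^i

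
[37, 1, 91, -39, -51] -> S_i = Random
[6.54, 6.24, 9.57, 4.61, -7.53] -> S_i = Random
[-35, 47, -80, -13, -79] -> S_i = Random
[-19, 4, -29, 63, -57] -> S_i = Random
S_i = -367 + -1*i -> [-367, -368, -369, -370, -371]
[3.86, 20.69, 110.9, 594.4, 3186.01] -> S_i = 3.86*5.36^i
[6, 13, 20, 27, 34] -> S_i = 6 + 7*i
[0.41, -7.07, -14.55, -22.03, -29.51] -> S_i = 0.41 + -7.48*i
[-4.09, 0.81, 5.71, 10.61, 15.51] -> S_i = -4.09 + 4.90*i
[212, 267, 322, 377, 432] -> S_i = 212 + 55*i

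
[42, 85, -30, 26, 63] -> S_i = Random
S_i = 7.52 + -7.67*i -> [7.52, -0.15, -7.82, -15.49, -23.16]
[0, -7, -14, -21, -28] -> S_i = 0 + -7*i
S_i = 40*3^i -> [40, 120, 360, 1080, 3240]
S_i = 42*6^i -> [42, 252, 1512, 9072, 54432]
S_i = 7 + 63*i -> [7, 70, 133, 196, 259]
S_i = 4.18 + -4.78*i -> [4.18, -0.6, -5.38, -10.16, -14.94]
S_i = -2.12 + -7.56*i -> [-2.12, -9.68, -17.24, -24.8, -32.36]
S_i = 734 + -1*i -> [734, 733, 732, 731, 730]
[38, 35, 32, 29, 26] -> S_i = 38 + -3*i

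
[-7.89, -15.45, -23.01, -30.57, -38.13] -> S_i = -7.89 + -7.56*i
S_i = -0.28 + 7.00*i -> [-0.28, 6.72, 13.72, 20.72, 27.72]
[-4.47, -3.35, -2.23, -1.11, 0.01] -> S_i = -4.47 + 1.12*i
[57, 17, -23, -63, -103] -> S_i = 57 + -40*i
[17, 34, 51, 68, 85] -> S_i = 17 + 17*i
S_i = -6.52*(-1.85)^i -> [-6.52, 12.06, -22.31, 41.28, -76.37]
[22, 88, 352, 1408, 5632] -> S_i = 22*4^i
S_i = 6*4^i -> [6, 24, 96, 384, 1536]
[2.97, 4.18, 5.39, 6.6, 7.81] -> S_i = 2.97 + 1.21*i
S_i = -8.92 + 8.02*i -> [-8.92, -0.9, 7.12, 15.14, 23.16]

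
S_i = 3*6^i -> [3, 18, 108, 648, 3888]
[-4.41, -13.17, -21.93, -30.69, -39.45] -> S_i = -4.41 + -8.76*i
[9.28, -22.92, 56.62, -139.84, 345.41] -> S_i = 9.28*(-2.47)^i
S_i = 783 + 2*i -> [783, 785, 787, 789, 791]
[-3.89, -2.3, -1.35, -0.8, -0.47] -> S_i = -3.89*0.59^i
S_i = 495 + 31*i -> [495, 526, 557, 588, 619]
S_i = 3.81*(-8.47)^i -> [3.81, -32.27, 273.33, -2315.13, 19609.14]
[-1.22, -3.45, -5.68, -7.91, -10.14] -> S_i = -1.22 + -2.23*i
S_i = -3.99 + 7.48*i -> [-3.99, 3.49, 10.97, 18.45, 25.93]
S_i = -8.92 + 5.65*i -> [-8.92, -3.27, 2.38, 8.03, 13.68]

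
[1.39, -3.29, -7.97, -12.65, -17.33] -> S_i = 1.39 + -4.68*i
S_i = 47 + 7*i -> [47, 54, 61, 68, 75]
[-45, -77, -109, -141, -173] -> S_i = -45 + -32*i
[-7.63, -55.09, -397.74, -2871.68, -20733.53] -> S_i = -7.63*7.22^i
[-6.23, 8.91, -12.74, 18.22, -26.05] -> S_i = -6.23*(-1.43)^i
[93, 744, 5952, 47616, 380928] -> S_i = 93*8^i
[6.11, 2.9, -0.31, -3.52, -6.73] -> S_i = 6.11 + -3.21*i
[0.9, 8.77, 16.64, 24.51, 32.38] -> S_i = 0.90 + 7.87*i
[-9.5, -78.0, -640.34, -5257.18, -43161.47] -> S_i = -9.50*8.21^i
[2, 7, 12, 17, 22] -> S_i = 2 + 5*i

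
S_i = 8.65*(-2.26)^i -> [8.65, -19.55, 44.18, -99.85, 225.66]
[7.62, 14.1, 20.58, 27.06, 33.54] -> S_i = 7.62 + 6.48*i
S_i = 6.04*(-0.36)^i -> [6.04, -2.17, 0.78, -0.28, 0.1]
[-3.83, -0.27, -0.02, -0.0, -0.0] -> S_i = -3.83*0.07^i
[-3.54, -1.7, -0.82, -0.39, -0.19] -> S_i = -3.54*0.48^i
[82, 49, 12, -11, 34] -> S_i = Random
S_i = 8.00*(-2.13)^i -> [8.0, -17.04, 36.3, -77.31, 164.67]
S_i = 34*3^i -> [34, 102, 306, 918, 2754]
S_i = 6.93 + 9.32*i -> [6.93, 16.25, 25.57, 34.89, 44.21]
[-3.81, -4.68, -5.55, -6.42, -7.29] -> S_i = -3.81 + -0.87*i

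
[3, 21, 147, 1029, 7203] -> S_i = 3*7^i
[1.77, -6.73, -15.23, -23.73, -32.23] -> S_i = 1.77 + -8.50*i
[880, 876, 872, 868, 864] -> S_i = 880 + -4*i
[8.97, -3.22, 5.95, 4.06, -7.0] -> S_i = Random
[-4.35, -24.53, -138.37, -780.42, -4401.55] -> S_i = -4.35*5.64^i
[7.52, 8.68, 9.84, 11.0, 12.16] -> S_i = 7.52 + 1.16*i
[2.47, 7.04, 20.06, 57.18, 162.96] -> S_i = 2.47*2.85^i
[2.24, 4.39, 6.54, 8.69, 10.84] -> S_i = 2.24 + 2.15*i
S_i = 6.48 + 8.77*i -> [6.48, 15.25, 24.02, 32.79, 41.56]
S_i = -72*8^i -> [-72, -576, -4608, -36864, -294912]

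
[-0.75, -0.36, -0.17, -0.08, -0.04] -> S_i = -0.75*0.48^i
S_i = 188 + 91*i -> [188, 279, 370, 461, 552]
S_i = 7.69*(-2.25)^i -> [7.69, -17.3, 38.93, -87.59, 197.09]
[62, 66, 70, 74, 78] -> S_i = 62 + 4*i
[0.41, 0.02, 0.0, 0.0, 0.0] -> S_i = 0.41*0.05^i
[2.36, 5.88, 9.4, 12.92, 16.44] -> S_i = 2.36 + 3.52*i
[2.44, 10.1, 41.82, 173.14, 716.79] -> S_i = 2.44*4.14^i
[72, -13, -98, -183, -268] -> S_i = 72 + -85*i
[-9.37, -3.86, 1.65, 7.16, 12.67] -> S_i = -9.37 + 5.51*i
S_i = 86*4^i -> [86, 344, 1376, 5504, 22016]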